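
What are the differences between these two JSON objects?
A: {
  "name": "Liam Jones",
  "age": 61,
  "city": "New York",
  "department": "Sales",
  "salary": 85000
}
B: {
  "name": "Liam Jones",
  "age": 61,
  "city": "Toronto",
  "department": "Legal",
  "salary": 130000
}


Comparing each field (in key order):
  name: same
  age: same
  city: DIFFERENT
  department: DIFFERENT
  salary: DIFFERENT
Differences:
  city: New York -> Toronto
  department: Sales -> Legal
  salary: 85000 -> 130000

3 field(s) changed

3 changes: city, department, salary


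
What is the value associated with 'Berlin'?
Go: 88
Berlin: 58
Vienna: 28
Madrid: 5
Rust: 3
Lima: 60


Looking up key 'Berlin'
Value: 58

58


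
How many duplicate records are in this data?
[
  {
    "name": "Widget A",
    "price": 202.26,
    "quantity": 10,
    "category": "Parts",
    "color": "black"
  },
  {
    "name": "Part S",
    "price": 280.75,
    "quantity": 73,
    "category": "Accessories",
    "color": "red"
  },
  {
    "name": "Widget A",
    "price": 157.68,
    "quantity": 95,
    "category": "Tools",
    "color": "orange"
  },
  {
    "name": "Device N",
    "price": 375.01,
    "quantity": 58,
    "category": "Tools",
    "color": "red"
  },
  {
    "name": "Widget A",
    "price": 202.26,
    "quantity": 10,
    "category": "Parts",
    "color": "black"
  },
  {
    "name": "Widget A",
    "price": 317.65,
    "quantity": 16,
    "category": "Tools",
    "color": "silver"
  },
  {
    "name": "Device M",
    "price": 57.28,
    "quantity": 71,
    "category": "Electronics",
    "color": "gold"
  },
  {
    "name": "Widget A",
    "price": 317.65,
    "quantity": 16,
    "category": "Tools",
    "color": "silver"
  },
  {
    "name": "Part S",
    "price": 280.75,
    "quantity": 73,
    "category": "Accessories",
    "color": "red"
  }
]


Checking 9 records for duplicates:

  Row 1: Widget A ($202.26, qty 10)
  Row 2: Part S ($280.75, qty 73)
  Row 3: Widget A ($157.68, qty 95)
  Row 4: Device N ($375.01, qty 58)
  Row 5: Widget A ($202.26, qty 10) <-- DUPLICATE
  Row 6: Widget A ($317.65, qty 16)
  Row 7: Device M ($57.28, qty 71)
  Row 8: Widget A ($317.65, qty 16) <-- DUPLICATE
  Row 9: Part S ($280.75, qty 73) <-- DUPLICATE

Duplicates found: 3
Unique records: 6

3 duplicates, 6 unique


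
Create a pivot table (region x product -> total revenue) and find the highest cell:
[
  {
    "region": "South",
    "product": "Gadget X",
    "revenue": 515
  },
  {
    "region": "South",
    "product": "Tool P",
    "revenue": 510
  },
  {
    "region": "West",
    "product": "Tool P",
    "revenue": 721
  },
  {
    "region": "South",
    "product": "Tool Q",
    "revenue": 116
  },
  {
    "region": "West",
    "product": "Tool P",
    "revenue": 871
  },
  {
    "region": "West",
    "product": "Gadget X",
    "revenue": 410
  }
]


Pivot: region (rows) x product (columns) -> total revenue

     Gadget X      Tool P        Tool Q      
South          515           510           116  
West           410          1592             0  

Highest: West / Tool P = $1592

West / Tool P = $1592


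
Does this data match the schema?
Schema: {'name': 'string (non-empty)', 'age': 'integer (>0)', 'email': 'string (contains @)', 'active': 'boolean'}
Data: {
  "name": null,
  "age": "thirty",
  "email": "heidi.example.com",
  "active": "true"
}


Validating each field against schema:
  name: FAIL (null is not a string)
  age: FAIL ("thirty" is not an integer)
  email: FAIL ("heidi.example.com" does not contain @)
  active: FAIL ("true" is not a boolean)

Result: INVALID (4 errors: name, age, email, active)

INVALID (4 errors: name, age, email, active)


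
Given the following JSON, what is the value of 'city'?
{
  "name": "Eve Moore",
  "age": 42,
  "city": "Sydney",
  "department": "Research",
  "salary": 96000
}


Looking up field 'city'
Value: Sydney

Sydney


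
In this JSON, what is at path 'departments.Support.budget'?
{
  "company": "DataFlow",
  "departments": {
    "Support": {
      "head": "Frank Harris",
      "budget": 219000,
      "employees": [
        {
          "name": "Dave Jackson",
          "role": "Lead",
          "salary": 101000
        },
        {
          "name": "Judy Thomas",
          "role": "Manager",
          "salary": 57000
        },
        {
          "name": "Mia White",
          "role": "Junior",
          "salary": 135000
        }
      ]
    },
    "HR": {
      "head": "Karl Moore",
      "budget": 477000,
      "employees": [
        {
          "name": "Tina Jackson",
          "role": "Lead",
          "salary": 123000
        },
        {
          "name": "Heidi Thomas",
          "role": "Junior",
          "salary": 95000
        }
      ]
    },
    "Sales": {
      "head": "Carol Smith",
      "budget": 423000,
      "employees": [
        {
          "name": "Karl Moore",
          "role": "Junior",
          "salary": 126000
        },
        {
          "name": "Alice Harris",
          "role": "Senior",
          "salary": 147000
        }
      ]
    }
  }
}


Path: departments.Support.budget

Navigate:
  -> departments
  -> Support
  -> budget = 219000

219000


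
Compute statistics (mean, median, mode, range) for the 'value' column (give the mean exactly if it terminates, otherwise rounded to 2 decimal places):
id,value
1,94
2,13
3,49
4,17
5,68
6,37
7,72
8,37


Data: [94, 13, 49, 17, 68, 37, 72, 37]
Count: 8
Sum: 387
Mean: 387/8 = 48.375
Sorted: [13, 17, 37, 37, 49, 68, 72, 94]
Median: 43.0
Mode: 37 (2 times)
Range: 94 - 13 = 81
Min: 13, Max: 94

mean=48.375, median=43.0, mode=37, range=81


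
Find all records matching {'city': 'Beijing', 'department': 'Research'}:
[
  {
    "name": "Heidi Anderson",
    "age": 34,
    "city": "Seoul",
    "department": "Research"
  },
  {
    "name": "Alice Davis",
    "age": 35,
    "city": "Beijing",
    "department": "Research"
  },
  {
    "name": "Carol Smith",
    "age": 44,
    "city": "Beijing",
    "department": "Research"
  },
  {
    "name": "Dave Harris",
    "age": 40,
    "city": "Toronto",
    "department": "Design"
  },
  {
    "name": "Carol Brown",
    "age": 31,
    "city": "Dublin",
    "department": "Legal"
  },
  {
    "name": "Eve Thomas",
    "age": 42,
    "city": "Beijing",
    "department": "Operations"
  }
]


Search criteria: {'city': 'Beijing', 'department': 'Research'}

Checking 6 records:
  Heidi Anderson: {city: Seoul, department: Research}
  Alice Davis: {city: Beijing, department: Research} <-- MATCH
  Carol Smith: {city: Beijing, department: Research} <-- MATCH
  Dave Harris: {city: Toronto, department: Design}
  Carol Brown: {city: Dublin, department: Legal}
  Eve Thomas: {city: Beijing, department: Operations}

Matches: ["Alice Davis", "Carol Smith"]

["Alice Davis", "Carol Smith"]


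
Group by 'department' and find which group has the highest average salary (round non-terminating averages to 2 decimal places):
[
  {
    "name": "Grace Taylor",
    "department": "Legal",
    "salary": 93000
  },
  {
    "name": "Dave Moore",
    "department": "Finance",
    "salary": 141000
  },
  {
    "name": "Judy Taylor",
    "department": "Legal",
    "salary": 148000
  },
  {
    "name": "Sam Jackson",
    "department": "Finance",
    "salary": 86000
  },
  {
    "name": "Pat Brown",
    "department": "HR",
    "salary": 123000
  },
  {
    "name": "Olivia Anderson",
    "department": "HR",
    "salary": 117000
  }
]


Group by: department

Groups:
  Finance: 2 people, avg salary = 227000/2 = $113500
  HR: 2 people, avg salary = 240000/2 = $120000
  Legal: 2 people, avg salary = 241000/2 = $120500

Highest average salary: Legal ($120500)

Legal ($120500)


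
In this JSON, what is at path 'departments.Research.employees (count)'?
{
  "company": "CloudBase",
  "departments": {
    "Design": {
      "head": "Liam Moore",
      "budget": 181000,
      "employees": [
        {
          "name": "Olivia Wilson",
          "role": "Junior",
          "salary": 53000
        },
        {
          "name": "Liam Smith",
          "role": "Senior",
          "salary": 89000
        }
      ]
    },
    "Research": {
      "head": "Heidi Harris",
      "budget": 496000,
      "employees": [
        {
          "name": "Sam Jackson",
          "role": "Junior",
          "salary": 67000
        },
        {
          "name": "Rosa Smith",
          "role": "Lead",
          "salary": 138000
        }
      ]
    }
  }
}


Path: departments.Research.employees (count)

Navigate:
  -> departments
  -> Research
  -> employees (array, length 2)

2


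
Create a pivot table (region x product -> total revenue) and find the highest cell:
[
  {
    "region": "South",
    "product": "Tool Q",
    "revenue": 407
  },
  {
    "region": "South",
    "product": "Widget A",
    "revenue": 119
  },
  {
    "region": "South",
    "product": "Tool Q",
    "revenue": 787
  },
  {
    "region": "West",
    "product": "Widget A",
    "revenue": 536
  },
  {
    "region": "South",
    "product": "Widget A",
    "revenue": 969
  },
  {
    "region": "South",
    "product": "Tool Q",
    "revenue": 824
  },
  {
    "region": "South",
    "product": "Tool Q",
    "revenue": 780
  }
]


Pivot: region (rows) x product (columns) -> total revenue

     Tool Q        Widget A    
South         2798          1088  
West             0           536  

Highest: South / Tool Q = $2798

South / Tool Q = $2798


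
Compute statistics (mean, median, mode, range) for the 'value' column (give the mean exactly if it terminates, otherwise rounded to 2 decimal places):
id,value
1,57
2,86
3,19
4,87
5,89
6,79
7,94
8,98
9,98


Data: [57, 86, 19, 87, 89, 79, 94, 98, 98]
Count: 9
Sum: 707
Mean: 707/9 ≈ 78.56 (rounded to 2 decimal places)
Sorted: [19, 57, 79, 86, 87, 89, 94, 98, 98]
Median: 87.0
Mode: 98 (2 times)
Range: 98 - 19 = 79
Min: 19, Max: 98

mean≈78.56, median=87.0, mode=98, range=79


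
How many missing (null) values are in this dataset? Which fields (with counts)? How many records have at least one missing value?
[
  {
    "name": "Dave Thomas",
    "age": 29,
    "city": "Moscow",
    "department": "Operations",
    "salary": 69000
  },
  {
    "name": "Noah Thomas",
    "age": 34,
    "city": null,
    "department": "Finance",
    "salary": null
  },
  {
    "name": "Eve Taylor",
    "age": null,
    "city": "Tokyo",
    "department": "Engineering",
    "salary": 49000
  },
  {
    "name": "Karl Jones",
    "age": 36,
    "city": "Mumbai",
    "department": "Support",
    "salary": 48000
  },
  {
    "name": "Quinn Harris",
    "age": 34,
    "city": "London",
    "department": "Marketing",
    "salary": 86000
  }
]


Checking for missing (null) values in 5 records:

  Dave Thomas: complete
  Noah Thomas: city, salary
  Eve Taylor: age
  Karl Jones: complete
  Quinn Harris: complete

Per field:
  name: 0 missing
  age: 1 missing
  city: 1 missing
  department: 0 missing
  salary: 1 missing

Total missing values: 3
Records with any missing: 2

3 missing values (age: 1, city: 1, salary: 1); 2 incomplete records


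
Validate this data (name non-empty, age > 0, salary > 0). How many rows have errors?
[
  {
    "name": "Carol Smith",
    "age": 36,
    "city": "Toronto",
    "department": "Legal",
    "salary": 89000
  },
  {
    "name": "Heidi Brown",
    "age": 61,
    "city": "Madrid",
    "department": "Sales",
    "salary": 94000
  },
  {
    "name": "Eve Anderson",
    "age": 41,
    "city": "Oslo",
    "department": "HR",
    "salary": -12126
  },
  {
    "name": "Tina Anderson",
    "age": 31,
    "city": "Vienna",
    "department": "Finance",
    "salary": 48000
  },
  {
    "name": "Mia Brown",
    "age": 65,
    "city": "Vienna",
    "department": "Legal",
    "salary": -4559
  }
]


Validating 5 records:
Rules: name non-empty, age > 0, salary > 0

  Row 1 (Carol Smith): OK
  Row 2 (Heidi Brown): OK
  Row 3 (Eve Anderson): negative salary: -12126
  Row 4 (Tina Anderson): OK
  Row 5 (Mia Brown): negative salary: -4559

Total errors: 2

2 errors


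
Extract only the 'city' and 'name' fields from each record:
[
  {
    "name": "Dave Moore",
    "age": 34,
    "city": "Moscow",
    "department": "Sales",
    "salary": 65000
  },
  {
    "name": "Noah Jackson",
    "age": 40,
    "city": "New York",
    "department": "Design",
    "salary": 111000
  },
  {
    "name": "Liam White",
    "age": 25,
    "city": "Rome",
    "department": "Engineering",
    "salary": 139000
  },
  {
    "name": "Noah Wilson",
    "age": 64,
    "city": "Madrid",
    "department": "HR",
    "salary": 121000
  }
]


Original: 4 records with fields: name, age, city, department, salary
Keep: ['city', 'name']
Drop: ['age', 'department', 'salary']
Result: 4 records, 2 fields each

[
  {
    "city": "Moscow",
    "name": "Dave Moore"
  },
  {
    "city": "New York",
    "name": "Noah Jackson"
  },
  {
    "city": "Rome",
    "name": "Liam White"
  },
  {
    "city": "Madrid",
    "name": "Noah Wilson"
  }
]


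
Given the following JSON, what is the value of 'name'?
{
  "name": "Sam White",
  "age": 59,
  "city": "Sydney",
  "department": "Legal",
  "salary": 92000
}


Looking up field 'name'
Value: Sam White

Sam White


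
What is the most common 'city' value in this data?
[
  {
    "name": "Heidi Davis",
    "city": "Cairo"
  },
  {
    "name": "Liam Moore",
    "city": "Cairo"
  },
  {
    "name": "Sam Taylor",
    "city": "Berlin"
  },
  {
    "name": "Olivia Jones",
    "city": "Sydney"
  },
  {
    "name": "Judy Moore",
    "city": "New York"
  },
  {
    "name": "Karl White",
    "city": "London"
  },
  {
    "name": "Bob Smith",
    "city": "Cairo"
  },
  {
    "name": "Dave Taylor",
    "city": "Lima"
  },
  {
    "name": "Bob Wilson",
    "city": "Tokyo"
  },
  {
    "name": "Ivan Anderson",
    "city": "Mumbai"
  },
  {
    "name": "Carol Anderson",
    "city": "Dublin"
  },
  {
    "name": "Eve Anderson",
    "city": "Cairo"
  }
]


Counting 'city' values across 12 records:

  Cairo: 4 ####
  Berlin: 1 #
  Sydney: 1 #
  New York: 1 #
  London: 1 #
  Lima: 1 #
  Tokyo: 1 #
  Mumbai: 1 #
  Dublin: 1 #

Most common: Cairo (4 times)

Cairo (4 times)


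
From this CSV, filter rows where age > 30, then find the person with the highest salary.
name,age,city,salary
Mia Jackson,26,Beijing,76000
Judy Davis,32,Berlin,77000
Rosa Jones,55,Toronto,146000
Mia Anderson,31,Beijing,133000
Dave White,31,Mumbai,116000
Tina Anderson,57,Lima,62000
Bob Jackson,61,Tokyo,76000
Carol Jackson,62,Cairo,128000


Filter: age > 30
Sort by: salary (descending)

Filtered records (7):
  Rosa Jones, age 55, salary $146000
  Mia Anderson, age 31, salary $133000
  Carol Jackson, age 62, salary $128000
  Dave White, age 31, salary $116000
  Judy Davis, age 32, salary $77000
  Bob Jackson, age 61, salary $76000
  Tina Anderson, age 57, salary $62000

Highest salary: Rosa Jones ($146000)

Rosa Jones


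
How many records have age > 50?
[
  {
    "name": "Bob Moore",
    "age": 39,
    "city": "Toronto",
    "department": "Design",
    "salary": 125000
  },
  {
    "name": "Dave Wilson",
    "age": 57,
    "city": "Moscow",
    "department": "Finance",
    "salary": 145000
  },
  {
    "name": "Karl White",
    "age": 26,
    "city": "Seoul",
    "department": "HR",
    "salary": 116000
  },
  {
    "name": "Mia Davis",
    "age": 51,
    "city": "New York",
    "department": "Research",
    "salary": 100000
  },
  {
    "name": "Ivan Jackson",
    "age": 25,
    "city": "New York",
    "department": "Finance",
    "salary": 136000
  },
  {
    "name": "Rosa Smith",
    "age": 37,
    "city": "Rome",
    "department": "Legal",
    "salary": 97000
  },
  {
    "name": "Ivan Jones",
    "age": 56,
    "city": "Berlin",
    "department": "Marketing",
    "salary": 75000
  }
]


Data: 7 records
Condition: age > 50

Checking each record:
  Bob Moore: 39
  Dave Wilson: 57 MATCH
  Karl White: 26
  Mia Davis: 51 MATCH
  Ivan Jackson: 25
  Rosa Smith: 37
  Ivan Jones: 56 MATCH

Count: 3

3


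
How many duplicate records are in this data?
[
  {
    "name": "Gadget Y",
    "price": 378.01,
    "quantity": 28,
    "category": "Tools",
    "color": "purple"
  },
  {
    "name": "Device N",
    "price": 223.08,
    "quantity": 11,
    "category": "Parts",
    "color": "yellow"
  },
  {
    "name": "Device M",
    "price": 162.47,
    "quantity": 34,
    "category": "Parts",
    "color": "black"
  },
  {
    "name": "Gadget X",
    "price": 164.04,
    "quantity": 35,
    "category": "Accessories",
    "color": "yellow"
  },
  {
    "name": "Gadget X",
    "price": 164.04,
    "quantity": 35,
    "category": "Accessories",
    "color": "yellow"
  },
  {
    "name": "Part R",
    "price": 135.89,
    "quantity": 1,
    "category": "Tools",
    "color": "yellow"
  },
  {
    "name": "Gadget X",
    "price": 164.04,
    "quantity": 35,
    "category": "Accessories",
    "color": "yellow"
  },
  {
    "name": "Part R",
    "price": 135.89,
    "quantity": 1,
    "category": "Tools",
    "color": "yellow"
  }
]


Checking 8 records for duplicates:

  Row 1: Gadget Y ($378.01, qty 28)
  Row 2: Device N ($223.08, qty 11)
  Row 3: Device M ($162.47, qty 34)
  Row 4: Gadget X ($164.04, qty 35)
  Row 5: Gadget X ($164.04, qty 35) <-- DUPLICATE
  Row 6: Part R ($135.89, qty 1)
  Row 7: Gadget X ($164.04, qty 35) <-- DUPLICATE
  Row 8: Part R ($135.89, qty 1) <-- DUPLICATE

Duplicates found: 3
Unique records: 5

3 duplicates, 5 unique


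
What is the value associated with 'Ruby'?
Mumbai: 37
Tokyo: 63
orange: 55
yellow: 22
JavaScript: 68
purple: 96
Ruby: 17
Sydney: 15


Looking up key 'Ruby'
Value: 17

17


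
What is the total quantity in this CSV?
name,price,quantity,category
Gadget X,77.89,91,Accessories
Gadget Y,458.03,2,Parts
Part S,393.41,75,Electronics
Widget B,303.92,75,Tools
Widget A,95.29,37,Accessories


Computing total quantity:
Values: [91, 2, 75, 75, 37]
Sum = 280

280


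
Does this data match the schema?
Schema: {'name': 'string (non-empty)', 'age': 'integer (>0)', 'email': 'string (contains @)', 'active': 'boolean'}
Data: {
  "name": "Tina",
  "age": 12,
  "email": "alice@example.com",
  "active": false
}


Validating each field against schema:
  name: OK (non-empty string)
  age: OK (positive integer)
  email: OK (string with @)
  active: OK (boolean)

Result: VALID

VALID


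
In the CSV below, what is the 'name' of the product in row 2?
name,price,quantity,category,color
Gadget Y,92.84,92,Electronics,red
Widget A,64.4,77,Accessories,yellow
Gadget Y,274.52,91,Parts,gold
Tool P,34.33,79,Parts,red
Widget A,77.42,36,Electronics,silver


Query: Row 2 ('Widget A'), column 'name'
Value: Widget A

Widget A


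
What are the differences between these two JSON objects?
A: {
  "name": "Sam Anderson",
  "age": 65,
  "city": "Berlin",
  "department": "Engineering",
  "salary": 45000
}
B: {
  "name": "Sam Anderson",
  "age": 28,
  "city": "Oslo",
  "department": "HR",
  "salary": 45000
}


Comparing each field (in key order):
  name: same
  age: DIFFERENT
  city: DIFFERENT
  department: DIFFERENT
  salary: same
Differences:
  age: 65 -> 28
  city: Berlin -> Oslo
  department: Engineering -> HR

3 field(s) changed

3 changes: age, city, department


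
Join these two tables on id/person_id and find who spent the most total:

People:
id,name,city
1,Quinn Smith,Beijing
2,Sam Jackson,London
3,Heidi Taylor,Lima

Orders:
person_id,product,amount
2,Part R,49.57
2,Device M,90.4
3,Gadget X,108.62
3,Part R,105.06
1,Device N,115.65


Join on: people.id = orders.person_id

Joined rows:
  Sam Jackson (London) bought Part R for $49.57
  Sam Jackson (London) bought Device M for $90.4
  Heidi Taylor (Lima) bought Gadget X for $108.62
  Heidi Taylor (Lima) bought Part R for $105.06
  Quinn Smith (Beijing) bought Device N for $115.65

Total per person:
  Heidi Taylor: $213.68
  Sam Jackson: $139.97
  Quinn Smith: $115.65

Top spender: Heidi Taylor ($213.68)

Heidi Taylor ($213.68)


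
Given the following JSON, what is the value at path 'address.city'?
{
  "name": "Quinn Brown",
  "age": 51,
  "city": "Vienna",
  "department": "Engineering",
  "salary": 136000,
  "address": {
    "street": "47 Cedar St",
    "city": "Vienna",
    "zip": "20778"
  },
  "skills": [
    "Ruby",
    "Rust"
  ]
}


Query: address.city
Path: address -> city
Value: Vienna

Vienna


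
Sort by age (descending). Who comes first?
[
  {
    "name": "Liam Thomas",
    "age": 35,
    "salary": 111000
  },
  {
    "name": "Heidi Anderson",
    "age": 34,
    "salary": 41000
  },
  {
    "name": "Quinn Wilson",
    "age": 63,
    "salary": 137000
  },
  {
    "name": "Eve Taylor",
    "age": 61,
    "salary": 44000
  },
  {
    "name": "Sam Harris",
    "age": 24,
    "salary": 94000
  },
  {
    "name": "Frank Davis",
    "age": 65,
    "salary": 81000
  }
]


Sort by: age (descending)

Sorted order:
  1. Frank Davis (age = 65)
  2. Quinn Wilson (age = 63)
  3. Eve Taylor (age = 61)
  4. Liam Thomas (age = 35)
  5. Heidi Anderson (age = 34)
  6. Sam Harris (age = 24)

First: Frank Davis

Frank Davis


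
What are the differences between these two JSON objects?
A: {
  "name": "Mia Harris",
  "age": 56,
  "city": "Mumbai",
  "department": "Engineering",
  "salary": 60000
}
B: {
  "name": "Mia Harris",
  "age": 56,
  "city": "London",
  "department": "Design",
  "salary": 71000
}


Comparing each field (in key order):
  name: same
  age: same
  city: DIFFERENT
  department: DIFFERENT
  salary: DIFFERENT
Differences:
  city: Mumbai -> London
  department: Engineering -> Design
  salary: 60000 -> 71000

3 field(s) changed

3 changes: city, department, salary


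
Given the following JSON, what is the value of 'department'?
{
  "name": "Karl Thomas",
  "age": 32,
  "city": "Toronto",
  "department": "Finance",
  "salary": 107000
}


Looking up field 'department'
Value: Finance

Finance


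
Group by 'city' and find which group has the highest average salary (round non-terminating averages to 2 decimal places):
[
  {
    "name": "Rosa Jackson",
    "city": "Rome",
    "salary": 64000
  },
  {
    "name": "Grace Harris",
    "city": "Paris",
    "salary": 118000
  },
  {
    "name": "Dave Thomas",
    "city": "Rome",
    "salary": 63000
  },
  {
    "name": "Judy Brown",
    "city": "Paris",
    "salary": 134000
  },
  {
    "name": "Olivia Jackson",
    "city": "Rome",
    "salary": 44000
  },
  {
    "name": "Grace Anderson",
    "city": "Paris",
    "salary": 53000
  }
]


Group by: city

Groups:
  Paris: 3 people, avg salary = 305000/3 ≈ $101666.67
  Rome: 3 people, avg salary = 171000/3 = $57000

Highest average salary: Paris (≈$101666.67)

Paris (≈$101666.67)


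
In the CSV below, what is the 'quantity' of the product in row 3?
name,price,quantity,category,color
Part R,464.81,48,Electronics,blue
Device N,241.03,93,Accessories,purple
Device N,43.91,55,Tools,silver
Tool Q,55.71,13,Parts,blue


Query: Row 3 ('Device N'), column 'quantity'
Value: 55

55


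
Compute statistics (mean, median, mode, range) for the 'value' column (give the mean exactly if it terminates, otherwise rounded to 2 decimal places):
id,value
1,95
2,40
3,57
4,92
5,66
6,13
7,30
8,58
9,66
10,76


Data: [95, 40, 57, 92, 66, 13, 30, 58, 66, 76]
Count: 10
Sum: 593
Mean: 593/10 = 59.3
Sorted: [13, 30, 40, 57, 58, 66, 66, 76, 92, 95]
Median: 62.0
Mode: 66 (2 times)
Range: 95 - 13 = 82
Min: 13, Max: 95

mean=59.3, median=62.0, mode=66, range=82


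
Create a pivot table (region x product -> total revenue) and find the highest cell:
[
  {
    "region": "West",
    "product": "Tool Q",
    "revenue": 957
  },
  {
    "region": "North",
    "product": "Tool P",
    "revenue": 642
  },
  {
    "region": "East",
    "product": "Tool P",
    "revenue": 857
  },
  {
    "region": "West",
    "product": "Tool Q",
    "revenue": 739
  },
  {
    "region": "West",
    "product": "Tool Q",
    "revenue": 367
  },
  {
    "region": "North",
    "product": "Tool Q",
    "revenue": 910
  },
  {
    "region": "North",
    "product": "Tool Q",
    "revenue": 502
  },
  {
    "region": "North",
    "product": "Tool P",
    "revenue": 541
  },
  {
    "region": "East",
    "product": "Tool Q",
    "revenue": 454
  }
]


Pivot: region (rows) x product (columns) -> total revenue

     Tool P        Tool Q      
East           857           454  
North         1183          1412  
West             0          2063  

Highest: West / Tool Q = $2063

West / Tool Q = $2063


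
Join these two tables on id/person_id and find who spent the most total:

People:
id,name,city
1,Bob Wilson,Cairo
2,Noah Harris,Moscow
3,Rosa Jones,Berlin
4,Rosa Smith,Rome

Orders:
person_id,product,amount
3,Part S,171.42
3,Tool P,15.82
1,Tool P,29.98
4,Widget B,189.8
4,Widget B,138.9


Join on: people.id = orders.person_id

Joined rows:
  Rosa Jones (Berlin) bought Part S for $171.42
  Rosa Jones (Berlin) bought Tool P for $15.82
  Bob Wilson (Cairo) bought Tool P for $29.98
  Rosa Smith (Rome) bought Widget B for $189.8
  Rosa Smith (Rome) bought Widget B for $138.9

Total per person:
  Rosa Smith: $328.70
  Rosa Jones: $187.24
  Bob Wilson: $29.98

Top spender: Rosa Smith ($328.70)

Rosa Smith ($328.70)


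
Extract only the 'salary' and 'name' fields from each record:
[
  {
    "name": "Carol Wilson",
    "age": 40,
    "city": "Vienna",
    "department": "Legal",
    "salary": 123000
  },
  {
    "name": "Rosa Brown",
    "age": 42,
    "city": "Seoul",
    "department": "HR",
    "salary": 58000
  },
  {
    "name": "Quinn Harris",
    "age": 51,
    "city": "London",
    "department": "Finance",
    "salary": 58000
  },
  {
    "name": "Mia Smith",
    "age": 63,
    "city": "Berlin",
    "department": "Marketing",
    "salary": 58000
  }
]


Original: 4 records with fields: name, age, city, department, salary
Keep: ['salary', 'name']
Drop: ['age', 'city', 'department']
Result: 4 records, 2 fields each

[
  {
    "salary": 123000,
    "name": "Carol Wilson"
  },
  {
    "salary": 58000,
    "name": "Rosa Brown"
  },
  {
    "salary": 58000,
    "name": "Quinn Harris"
  },
  {
    "salary": 58000,
    "name": "Mia Smith"
  }
]


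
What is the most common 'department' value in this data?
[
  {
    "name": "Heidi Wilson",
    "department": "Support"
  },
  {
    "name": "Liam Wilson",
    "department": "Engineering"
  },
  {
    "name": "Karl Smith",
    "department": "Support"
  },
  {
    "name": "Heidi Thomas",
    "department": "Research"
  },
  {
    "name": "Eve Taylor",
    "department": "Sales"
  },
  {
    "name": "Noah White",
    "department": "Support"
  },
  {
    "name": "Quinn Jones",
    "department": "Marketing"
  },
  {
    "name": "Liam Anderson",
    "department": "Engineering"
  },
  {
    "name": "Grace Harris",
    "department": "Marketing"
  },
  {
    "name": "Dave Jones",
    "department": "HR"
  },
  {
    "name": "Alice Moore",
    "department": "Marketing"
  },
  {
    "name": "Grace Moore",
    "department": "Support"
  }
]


Counting 'department' values across 12 records:

  Support: 4 ####
  Marketing: 3 ###
  Engineering: 2 ##
  Research: 1 #
  Sales: 1 #
  HR: 1 #

Most common: Support (4 times)

Support (4 times)


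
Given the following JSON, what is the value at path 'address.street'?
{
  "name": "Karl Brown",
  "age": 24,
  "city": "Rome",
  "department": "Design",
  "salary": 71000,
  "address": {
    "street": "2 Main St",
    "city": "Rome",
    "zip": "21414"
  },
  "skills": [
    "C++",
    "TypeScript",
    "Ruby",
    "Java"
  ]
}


Query: address.street
Path: address -> street
Value: 2 Main St

2 Main St


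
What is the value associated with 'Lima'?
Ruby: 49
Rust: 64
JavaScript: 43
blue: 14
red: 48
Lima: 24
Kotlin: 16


Looking up key 'Lima'
Value: 24

24


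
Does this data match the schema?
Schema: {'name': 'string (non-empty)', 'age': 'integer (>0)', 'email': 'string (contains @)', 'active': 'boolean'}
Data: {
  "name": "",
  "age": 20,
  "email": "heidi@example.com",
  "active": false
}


Validating each field against schema:
  name: FAIL ("" is an empty string)
  age: OK (positive integer)
  email: OK (string with @)
  active: OK (boolean)

Result: INVALID (1 error: name)

INVALID (1 error: name)


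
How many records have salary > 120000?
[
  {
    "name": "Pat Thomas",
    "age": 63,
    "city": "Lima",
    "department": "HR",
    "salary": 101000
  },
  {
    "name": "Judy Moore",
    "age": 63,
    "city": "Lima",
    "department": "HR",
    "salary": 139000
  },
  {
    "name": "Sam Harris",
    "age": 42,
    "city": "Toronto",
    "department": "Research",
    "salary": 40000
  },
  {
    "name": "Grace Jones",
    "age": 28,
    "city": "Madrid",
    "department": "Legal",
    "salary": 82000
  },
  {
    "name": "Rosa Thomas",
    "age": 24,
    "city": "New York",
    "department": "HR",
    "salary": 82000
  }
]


Data: 5 records
Condition: salary > 120000

Checking each record:
  Pat Thomas: 101000
  Judy Moore: 139000 MATCH
  Sam Harris: 40000
  Grace Jones: 82000
  Rosa Thomas: 82000

Count: 1

1


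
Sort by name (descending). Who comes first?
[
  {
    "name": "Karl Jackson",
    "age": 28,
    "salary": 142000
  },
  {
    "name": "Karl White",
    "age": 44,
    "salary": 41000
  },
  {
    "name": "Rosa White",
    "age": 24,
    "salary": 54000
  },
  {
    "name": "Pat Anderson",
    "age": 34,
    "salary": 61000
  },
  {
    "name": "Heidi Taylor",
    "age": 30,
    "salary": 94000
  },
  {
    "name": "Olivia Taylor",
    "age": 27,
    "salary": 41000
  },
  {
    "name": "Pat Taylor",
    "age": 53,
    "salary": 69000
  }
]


Sort by: name (descending)

Sorted order:
  1. Rosa White (name = Rosa White)
  2. Pat Taylor (name = Pat Taylor)
  3. Pat Anderson (name = Pat Anderson)
  4. Olivia Taylor (name = Olivia Taylor)
  5. Karl White (name = Karl White)
  6. Karl Jackson (name = Karl Jackson)
  7. Heidi Taylor (name = Heidi Taylor)

First: Rosa White

Rosa White


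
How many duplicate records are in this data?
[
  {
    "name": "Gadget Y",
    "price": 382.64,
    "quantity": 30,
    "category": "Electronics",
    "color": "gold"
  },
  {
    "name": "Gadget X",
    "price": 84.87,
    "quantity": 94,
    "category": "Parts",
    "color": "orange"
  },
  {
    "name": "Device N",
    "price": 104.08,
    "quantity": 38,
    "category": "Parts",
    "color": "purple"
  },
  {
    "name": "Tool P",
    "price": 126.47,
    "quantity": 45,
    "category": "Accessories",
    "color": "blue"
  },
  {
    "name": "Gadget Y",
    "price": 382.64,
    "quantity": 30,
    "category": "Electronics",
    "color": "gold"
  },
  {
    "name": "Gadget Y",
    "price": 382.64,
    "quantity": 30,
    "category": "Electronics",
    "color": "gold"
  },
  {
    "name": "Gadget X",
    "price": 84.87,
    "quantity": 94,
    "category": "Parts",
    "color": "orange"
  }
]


Checking 7 records for duplicates:

  Row 1: Gadget Y ($382.64, qty 30)
  Row 2: Gadget X ($84.87, qty 94)
  Row 3: Device N ($104.08, qty 38)
  Row 4: Tool P ($126.47, qty 45)
  Row 5: Gadget Y ($382.64, qty 30) <-- DUPLICATE
  Row 6: Gadget Y ($382.64, qty 30) <-- DUPLICATE
  Row 7: Gadget X ($84.87, qty 94) <-- DUPLICATE

Duplicates found: 3
Unique records: 4

3 duplicates, 4 unique


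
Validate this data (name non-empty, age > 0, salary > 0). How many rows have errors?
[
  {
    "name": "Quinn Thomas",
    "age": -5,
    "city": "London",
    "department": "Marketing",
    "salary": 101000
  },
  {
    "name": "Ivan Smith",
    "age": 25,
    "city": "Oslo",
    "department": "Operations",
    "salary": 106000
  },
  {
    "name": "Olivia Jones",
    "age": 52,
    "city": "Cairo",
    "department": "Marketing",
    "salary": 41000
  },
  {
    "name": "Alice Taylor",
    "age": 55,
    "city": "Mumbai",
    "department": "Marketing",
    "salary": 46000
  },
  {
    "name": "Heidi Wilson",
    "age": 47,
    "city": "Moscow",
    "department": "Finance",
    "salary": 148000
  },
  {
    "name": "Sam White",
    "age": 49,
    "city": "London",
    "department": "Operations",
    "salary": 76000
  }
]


Validating 6 records:
Rules: name non-empty, age > 0, salary > 0

  Row 1 (Quinn Thomas): negative age: -5
  Row 2 (Ivan Smith): OK
  Row 3 (Olivia Jones): OK
  Row 4 (Alice Taylor): OK
  Row 5 (Heidi Wilson): OK
  Row 6 (Sam White): OK

Total errors: 1

1 errors


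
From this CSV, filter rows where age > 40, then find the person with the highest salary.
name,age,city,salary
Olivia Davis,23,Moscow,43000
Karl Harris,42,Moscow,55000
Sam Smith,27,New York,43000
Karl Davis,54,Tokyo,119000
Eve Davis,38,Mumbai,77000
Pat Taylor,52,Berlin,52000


Filter: age > 40
Sort by: salary (descending)

Filtered records (3):
  Karl Davis, age 54, salary $119000
  Karl Harris, age 42, salary $55000
  Pat Taylor, age 52, salary $52000

Highest salary: Karl Davis ($119000)

Karl Davis


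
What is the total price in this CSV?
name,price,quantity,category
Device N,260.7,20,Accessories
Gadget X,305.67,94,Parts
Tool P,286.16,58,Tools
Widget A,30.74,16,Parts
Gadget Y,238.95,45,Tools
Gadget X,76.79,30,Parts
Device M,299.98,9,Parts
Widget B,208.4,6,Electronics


Computing total price:
Values: [260.7, 305.67, 286.16, 30.74, 238.95, 76.79, 299.98, 208.4]
Sum = 1707.39

1707.39


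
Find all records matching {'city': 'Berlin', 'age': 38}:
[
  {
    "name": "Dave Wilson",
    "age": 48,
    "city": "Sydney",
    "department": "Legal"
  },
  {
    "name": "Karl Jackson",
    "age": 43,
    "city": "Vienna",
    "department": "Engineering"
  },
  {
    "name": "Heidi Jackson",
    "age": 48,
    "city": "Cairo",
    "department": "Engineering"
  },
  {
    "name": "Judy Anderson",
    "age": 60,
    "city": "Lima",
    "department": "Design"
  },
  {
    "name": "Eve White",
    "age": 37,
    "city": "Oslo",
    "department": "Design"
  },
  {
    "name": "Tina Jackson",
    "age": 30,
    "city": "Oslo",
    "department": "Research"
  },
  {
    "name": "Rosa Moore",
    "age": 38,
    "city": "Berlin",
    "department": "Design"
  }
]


Search criteria: {'city': 'Berlin', 'age': 38}

Checking 7 records:
  Dave Wilson: {city: Sydney, age: 48}
  Karl Jackson: {city: Vienna, age: 43}
  Heidi Jackson: {city: Cairo, age: 48}
  Judy Anderson: {city: Lima, age: 60}
  Eve White: {city: Oslo, age: 37}
  Tina Jackson: {city: Oslo, age: 30}
  Rosa Moore: {city: Berlin, age: 38} <-- MATCH

Matches: ["Rosa Moore"]

["Rosa Moore"]


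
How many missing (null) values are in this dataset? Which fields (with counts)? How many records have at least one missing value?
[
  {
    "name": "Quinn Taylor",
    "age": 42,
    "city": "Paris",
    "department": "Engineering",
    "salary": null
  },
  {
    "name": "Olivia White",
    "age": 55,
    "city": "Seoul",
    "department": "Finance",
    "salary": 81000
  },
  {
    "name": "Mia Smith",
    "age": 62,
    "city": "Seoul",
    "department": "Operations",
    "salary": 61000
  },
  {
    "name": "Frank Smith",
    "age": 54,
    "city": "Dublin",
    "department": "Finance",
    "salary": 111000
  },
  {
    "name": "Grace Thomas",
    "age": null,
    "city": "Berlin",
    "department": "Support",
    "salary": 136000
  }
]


Checking for missing (null) values in 5 records:

  Quinn Taylor: salary
  Olivia White: complete
  Mia Smith: complete
  Frank Smith: complete
  Grace Thomas: age

Per field:
  name: 0 missing
  age: 1 missing
  city: 0 missing
  department: 0 missing
  salary: 1 missing

Total missing values: 2
Records with any missing: 2

2 missing values (age: 1, salary: 1); 2 incomplete records


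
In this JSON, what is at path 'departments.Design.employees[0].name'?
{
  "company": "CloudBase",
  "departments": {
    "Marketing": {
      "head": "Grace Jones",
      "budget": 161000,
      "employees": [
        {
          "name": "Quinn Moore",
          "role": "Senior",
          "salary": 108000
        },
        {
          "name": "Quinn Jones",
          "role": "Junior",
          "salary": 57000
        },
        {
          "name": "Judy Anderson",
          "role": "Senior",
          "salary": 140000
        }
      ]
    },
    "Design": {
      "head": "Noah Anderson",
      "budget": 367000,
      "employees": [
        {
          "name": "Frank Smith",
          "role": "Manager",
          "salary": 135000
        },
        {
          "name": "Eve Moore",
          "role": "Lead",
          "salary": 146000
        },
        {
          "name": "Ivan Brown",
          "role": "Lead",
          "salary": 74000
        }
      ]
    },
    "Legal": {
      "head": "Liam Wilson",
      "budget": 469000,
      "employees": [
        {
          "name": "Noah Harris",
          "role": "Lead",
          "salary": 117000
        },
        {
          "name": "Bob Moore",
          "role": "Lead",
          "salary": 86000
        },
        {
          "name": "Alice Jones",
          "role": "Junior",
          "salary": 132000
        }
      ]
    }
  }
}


Path: departments.Design.employees[0].name

Navigate:
  -> departments
  -> Design
  -> employees[0].name = 'Frank Smith'

Frank Smith


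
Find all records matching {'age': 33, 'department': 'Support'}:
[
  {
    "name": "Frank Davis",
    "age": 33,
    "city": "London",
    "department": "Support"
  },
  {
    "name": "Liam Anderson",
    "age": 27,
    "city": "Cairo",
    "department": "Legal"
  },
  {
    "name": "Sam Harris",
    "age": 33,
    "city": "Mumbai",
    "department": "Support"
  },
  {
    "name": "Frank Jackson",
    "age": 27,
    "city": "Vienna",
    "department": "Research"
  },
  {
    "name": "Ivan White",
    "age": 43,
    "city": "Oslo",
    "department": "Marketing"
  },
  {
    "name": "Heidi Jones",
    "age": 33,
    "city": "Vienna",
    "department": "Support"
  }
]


Search criteria: {'age': 33, 'department': 'Support'}

Checking 6 records:
  Frank Davis: {age: 33, department: Support} <-- MATCH
  Liam Anderson: {age: 27, department: Legal}
  Sam Harris: {age: 33, department: Support} <-- MATCH
  Frank Jackson: {age: 27, department: Research}
  Ivan White: {age: 43, department: Marketing}
  Heidi Jones: {age: 33, department: Support} <-- MATCH

Matches: ["Frank Davis", "Sam Harris", "Heidi Jones"]

["Frank Davis", "Sam Harris", "Heidi Jones"]


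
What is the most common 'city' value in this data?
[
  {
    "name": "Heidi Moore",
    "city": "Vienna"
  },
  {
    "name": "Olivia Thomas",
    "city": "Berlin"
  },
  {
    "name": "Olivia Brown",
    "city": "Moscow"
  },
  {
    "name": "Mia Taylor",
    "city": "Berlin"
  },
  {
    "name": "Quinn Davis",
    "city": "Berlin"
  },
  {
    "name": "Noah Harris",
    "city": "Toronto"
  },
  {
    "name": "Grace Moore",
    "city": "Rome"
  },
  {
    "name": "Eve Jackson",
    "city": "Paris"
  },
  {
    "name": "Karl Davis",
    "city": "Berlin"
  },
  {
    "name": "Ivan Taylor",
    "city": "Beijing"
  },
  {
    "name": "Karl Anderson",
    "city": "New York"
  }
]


Counting 'city' values across 11 records:

  Berlin: 4 ####
  Vienna: 1 #
  Moscow: 1 #
  Toronto: 1 #
  Rome: 1 #
  Paris: 1 #
  Beijing: 1 #
  New York: 1 #

Most common: Berlin (4 times)

Berlin (4 times)


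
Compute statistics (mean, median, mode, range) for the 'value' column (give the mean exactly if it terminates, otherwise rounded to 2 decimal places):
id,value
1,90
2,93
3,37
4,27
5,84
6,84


Data: [90, 93, 37, 27, 84, 84]
Count: 6
Sum: 415
Mean: 415/6 ≈ 69.17 (rounded to 2 decimal places)
Sorted: [27, 37, 84, 84, 90, 93]
Median: 84.0
Mode: 84 (2 times)
Range: 93 - 27 = 66
Min: 27, Max: 93

mean≈69.17, median=84.0, mode=84, range=66


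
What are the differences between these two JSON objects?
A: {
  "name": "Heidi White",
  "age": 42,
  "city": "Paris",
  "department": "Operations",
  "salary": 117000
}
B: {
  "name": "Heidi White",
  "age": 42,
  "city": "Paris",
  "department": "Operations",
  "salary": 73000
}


Comparing each field (in key order):
  name: same
  age: same
  city: same
  department: same
  salary: DIFFERENT
Differences:
  salary: 117000 -> 73000

1 field(s) changed

1 change: salary


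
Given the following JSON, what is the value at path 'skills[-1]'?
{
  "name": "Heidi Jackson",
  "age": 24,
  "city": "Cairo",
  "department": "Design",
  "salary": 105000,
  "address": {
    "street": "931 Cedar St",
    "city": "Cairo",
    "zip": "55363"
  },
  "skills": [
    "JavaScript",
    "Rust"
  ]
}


Query: skills[-1]
Path: skills -> last element
Value: Rust

Rust
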